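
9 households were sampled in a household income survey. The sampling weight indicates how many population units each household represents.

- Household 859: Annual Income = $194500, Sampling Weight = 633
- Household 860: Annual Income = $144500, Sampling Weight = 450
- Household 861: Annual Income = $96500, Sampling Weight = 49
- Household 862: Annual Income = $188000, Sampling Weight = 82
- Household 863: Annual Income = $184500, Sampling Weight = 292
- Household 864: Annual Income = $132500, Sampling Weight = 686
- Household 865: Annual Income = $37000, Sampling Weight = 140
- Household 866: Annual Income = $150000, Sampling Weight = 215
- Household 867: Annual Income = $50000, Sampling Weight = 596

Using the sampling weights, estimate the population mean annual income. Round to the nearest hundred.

133700

Weighted sum = 194500×633 + 144500×450 + 96500×49 + 188000×82 + 184500×292 + 132500×686 + 37000×140 + 150000×215 + 50000×596
  = 123118500 + 65025000 + 4728500 + 15416000 + 53874000 + 90895000 + 5180000 + 32250000 + 29800000 = 420287000
Sum of weights = 633 + 450 + 49 + 82 + 292 + 686 + 140 + 215 + 596 = 3143
Weighted mean = 420287000 / 3143 = 133721.6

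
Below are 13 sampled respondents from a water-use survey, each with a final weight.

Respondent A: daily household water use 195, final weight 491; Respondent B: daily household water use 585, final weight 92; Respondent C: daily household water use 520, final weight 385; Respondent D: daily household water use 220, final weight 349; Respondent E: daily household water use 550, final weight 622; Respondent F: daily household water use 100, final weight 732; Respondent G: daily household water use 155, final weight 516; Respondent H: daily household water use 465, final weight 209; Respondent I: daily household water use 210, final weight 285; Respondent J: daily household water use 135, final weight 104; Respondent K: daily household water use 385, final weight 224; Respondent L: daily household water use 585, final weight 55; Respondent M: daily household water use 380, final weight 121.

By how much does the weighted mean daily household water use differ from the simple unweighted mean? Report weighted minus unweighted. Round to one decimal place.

Unweighted sum = 4485
Unweighted mean = 4485 / 13 = 345
Weighted sum = 1257295
Sum of weights = 4185
Weighted mean = 1257295 / 4185 = 300.42891
Difference (weighted minus unweighted) = -44.571087

-44.6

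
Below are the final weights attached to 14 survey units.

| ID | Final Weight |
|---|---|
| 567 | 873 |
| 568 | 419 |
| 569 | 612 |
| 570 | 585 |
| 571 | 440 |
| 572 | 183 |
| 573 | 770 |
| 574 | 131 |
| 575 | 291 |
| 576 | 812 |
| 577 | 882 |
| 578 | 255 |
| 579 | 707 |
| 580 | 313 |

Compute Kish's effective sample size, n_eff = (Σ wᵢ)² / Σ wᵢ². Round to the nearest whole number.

11

Σ wᵢ = 7273
Σ wᵢ² = 4676401
n_eff = 7273² / 4676401 = 52896529 / 4676401 = 11.311376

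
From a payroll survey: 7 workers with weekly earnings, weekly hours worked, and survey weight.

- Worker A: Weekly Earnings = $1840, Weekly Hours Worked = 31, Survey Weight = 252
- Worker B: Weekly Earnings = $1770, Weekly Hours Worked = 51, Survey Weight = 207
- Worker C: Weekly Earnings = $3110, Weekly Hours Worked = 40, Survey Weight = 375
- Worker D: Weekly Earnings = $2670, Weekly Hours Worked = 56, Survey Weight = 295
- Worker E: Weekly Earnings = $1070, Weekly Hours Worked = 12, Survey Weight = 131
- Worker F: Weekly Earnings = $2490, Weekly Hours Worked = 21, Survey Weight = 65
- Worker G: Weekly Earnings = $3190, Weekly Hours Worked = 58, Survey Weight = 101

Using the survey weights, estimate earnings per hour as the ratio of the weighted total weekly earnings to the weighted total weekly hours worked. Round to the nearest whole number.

Σ wᵢ·y = 1840×252 + 1770×207 + 3110×375 + 2670×295 + 1070×131 + 2490×65 + 3190×101
  = 463680 + 366390 + 1166250 + 787650 + 140170 + 161850 + 322190 = 3408180
Σ wᵢ·x = 31×252 + 51×207 + 40×375 + 56×295 + 12×131 + 21×65 + 58×101
  = 7812 + 10557 + 15000 + 16520 + 1572 + 1365 + 5858 = 58684
Ratio = 3408180 / 58684 = 58.076818

58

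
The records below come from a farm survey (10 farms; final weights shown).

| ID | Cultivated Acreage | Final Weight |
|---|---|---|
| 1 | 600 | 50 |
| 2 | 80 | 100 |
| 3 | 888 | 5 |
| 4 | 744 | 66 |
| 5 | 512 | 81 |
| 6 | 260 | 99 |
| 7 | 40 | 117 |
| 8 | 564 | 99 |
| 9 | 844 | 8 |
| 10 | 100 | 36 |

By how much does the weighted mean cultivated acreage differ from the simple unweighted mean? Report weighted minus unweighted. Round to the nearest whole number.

Unweighted sum = 600 + 80 + 888 + 744 + 512 + 260 + 40 + 564 + 844 + 100 = 4632
Unweighted mean = 4632 / 10 = 463.2
Weighted sum = 600×50 + 80×100 + 888×5 + 744×66 + 512×81 + 260×99 + 40×117 + 564×99 + 844×8 + 100×36
  = 229624
Sum of weights = 50 + 100 + 5 + 66 + 81 + 99 + 117 + 99 + 8 + 36 = 661
Weighted mean = 229624 / 661 = 347.3888
Difference (weighted minus unweighted) = -115.8112

-116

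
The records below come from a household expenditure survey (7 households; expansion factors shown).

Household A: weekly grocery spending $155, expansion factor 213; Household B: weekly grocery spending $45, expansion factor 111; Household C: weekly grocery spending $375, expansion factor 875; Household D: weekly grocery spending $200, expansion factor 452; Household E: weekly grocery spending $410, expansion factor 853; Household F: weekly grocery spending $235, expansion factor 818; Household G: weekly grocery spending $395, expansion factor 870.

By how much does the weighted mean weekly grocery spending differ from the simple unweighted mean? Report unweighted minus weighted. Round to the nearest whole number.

Unweighted sum = 155 + 45 + 375 + 200 + 410 + 235 + 395 = 1815
Unweighted mean = 1815 / 7 = 259.28571
Weighted sum = 155×213 + 45×111 + 375×875 + 200×452 + 410×853 + 235×818 + 395×870
  = 33015 + 4995 + 328125 + 90400 + 349730 + 192230 + 343650 = 1342145
Sum of weights = 213 + 111 + 875 + 452 + 853 + 818 + 870 = 4192
Weighted mean = 1342145 / 4192 = 320.16818
Difference (unweighted minus weighted) = -60.882463

-61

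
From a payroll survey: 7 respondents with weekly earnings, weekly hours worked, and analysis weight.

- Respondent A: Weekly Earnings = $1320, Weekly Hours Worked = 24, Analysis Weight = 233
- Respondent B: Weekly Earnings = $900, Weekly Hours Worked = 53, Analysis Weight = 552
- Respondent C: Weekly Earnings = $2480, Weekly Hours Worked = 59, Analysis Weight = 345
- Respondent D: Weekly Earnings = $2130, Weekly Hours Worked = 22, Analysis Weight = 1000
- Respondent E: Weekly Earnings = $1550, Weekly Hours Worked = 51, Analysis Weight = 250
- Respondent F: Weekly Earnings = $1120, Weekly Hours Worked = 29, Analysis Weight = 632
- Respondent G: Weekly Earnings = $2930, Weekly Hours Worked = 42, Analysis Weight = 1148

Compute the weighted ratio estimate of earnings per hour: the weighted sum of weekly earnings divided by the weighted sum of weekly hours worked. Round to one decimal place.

52.7

Σ wᵢ·y = 1320×233 + 900×552 + 2480×345 + 2130×1000 + 1550×250 + 1120×632 + 2930×1148
  = 307560 + 496800 + 855600 + 2130000 + 387500 + 707840 + 3363640 = 8248940
Σ wᵢ·x = 24×233 + 53×552 + 59×345 + 22×1000 + 51×250 + 29×632 + 42×1148
  = 156497
Ratio = 8248940 / 156497 = 52.709892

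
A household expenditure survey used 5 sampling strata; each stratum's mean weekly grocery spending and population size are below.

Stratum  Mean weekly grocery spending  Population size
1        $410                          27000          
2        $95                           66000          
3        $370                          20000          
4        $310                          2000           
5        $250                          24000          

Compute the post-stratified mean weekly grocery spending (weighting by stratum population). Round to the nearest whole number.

226

Σ Nₕ·x̄ₕ = 410×27000 + 95×66000 + 370×20000 + 310×2000 + 250×24000
  = 11070000 + 6270000 + 7400000 + 620000 + 6000000 = 31360000
Σ Nₕ = 27000 + 66000 + 20000 + 2000 + 24000 = 139000
Overall mean = 31360000 / 139000 = 225.61151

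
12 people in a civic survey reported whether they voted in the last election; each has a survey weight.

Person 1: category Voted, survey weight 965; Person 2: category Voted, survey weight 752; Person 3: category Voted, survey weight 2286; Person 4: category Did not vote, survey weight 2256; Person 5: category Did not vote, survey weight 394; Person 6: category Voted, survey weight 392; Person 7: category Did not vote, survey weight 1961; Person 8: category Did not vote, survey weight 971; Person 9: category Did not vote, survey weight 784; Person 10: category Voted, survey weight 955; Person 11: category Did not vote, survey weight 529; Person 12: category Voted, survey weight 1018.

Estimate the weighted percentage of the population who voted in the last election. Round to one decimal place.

Sum of weights for 'Voted' = 965 + 752 + 2286 + 392 + 955 + 1018 = 6368
Total weight = 13263
Weighted proportion = 6368 / 13263 = 0.4801327 → 48.01327%

48.0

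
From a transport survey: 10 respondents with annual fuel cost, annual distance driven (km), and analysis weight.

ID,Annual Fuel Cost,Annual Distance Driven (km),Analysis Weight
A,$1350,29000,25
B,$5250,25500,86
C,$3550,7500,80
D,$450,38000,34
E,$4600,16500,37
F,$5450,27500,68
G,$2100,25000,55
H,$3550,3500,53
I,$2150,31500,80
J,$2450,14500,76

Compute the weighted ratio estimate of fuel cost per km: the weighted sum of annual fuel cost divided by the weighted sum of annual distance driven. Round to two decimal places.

0.16

Σ wᵢ·y = 1350×25 + 5250×86 + 3550×80 + 450×34 + 4600×37 + 5450×68 + 2100×55 + 3550×53 + 2150×80 + 2450×76
  = 1987200
Σ wᵢ·x = 12473000
Ratio = 1987200 / 12473000 = 0.15932013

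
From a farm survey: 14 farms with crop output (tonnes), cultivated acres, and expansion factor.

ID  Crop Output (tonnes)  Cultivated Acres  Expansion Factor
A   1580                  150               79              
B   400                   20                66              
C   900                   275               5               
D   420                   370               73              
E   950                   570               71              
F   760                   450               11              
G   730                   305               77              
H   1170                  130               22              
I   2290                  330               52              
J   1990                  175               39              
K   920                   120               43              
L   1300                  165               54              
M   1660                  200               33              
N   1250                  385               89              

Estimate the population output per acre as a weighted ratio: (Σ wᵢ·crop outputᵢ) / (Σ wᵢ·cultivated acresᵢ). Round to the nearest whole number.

Σ wᵢ·y = 816620
Σ wᵢ·x = 192240
Ratio = 816620 / 192240 = 4.2479193

4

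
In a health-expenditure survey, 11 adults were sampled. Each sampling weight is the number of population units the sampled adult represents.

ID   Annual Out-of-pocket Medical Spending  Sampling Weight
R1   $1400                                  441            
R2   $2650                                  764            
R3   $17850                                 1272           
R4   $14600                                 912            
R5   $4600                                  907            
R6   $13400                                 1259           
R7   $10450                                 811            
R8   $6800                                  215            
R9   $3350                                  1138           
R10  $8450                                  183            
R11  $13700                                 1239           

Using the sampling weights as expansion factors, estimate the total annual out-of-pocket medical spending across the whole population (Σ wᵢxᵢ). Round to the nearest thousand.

91975000

Weighted total = 1400×441 + 2650×764 + 17850×1272 + 14600×912 + 4600×907 + 13400×1259 + 10450×811 + 6800×215 + 3350×1138 + 8450×183 + 13700×1239
  = 91975100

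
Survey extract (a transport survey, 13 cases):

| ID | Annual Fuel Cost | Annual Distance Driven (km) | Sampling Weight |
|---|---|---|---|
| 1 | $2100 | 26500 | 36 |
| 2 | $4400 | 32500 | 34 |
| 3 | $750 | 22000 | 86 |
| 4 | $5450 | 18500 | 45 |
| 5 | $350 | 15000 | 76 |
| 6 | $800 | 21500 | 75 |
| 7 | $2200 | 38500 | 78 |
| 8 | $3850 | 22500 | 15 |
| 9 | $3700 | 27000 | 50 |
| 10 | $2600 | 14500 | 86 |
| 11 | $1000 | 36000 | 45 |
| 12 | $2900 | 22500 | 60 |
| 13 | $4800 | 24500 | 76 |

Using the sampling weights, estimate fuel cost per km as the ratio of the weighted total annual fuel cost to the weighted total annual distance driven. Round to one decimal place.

Σ wᵢ·y = 1843300
Σ wᵢ·x = 18305500
Ratio = 1843300 / 18305500 = 0.10069651

0.1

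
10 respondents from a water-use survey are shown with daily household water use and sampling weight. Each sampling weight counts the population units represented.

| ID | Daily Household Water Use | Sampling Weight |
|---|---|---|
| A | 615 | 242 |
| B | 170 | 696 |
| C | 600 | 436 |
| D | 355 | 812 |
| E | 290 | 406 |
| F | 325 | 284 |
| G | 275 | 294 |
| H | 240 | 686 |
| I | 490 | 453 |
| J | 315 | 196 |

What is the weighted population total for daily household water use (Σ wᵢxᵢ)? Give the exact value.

1556250

Weighted total = 615×242 + 170×696 + 600×436 + 355×812 + 290×406 + 325×284 + 275×294 + 240×686 + 490×453 + 315×196
  = 148830 + 118320 + 261600 + 288260 + 117740 + 92300 + 80850 + 164640 + 221970 + 61740 = 1556250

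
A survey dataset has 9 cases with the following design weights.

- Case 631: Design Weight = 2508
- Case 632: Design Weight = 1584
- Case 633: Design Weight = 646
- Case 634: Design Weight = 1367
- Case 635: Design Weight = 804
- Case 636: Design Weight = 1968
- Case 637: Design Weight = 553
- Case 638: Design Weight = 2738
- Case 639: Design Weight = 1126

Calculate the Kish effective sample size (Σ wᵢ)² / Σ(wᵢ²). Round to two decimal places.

Σ wᵢ = 2508 + 1584 + 646 + 1367 + 804 + 1968 + 553 + 2738 + 1126 = 13294
Σ wᵢ² = 6290064 + 2509056 + 417316 + 1868689 + 646416 + 3873024 + 305809 + 7496644 + 1267876 = 24674894
n_eff = 13294² / 24674894 = 176730436 / 24674894 = 7.1623585

7.16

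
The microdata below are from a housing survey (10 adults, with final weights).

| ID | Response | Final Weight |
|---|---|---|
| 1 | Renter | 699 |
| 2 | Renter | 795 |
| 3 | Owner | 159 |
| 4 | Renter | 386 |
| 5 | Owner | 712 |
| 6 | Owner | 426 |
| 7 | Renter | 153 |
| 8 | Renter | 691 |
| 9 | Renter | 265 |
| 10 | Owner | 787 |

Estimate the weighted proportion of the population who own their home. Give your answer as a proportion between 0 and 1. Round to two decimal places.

Sum of weights for 'Owner' = 159 + 712 + 426 + 787 = 2084
Total weight = 699 + 795 + 159 + 386 + 712 + 426 + 153 + 691 + 265 + 787 = 5073
Weighted proportion = 2084 / 5073 = 0.41080229

0.41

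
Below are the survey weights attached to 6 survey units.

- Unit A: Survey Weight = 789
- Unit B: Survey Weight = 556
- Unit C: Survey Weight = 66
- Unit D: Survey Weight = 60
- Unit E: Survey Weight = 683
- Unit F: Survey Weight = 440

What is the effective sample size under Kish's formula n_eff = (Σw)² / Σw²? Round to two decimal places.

Σ wᵢ = 2594
Σ wᵢ² = 622521 + 309136 + 4356 + 3600 + 466489 + 193600 = 1599702
n_eff = 2594² / 1599702 = 6728836 / 1599702 = 4.2063059

4.21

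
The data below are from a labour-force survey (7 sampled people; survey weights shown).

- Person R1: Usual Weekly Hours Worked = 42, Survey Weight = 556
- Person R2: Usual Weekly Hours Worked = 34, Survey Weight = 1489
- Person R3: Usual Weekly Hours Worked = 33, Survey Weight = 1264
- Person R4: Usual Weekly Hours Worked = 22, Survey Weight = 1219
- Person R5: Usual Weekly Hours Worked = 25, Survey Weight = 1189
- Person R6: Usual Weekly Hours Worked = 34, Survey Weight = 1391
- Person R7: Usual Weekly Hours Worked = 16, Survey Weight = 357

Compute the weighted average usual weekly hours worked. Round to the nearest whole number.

30

Weighted sum = 42×556 + 34×1489 + 33×1264 + 22×1219 + 25×1189 + 34×1391 + 16×357
  = 225239
Sum of weights = 556 + 1489 + 1264 + 1219 + 1189 + 1391 + 357 = 7465
Weighted mean = 225239 / 7465 = 30.172672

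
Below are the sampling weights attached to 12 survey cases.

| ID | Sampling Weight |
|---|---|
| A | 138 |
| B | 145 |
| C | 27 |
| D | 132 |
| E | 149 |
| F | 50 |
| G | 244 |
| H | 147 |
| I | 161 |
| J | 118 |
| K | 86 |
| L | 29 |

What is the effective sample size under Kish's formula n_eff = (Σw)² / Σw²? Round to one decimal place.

Σ wᵢ = 1426
Σ wᵢ² = 212150
n_eff = 1426² / 212150 = 2033476 / 212150 = 9.585086

9.6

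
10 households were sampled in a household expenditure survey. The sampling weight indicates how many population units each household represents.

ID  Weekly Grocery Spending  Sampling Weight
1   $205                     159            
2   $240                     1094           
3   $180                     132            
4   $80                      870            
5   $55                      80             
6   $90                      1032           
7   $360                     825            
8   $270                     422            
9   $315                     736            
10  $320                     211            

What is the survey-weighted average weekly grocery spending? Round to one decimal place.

215.1

Weighted sum = 205×159 + 240×1094 + 180×132 + 80×870 + 55×80 + 90×1032 + 360×825 + 270×422 + 315×736 + 320×211
  = 32595 + 262560 + 23760 + 69600 + 4400 + 92880 + 297000 + 113940 + 231840 + 67520 = 1196095
Sum of weights = 159 + 1094 + 132 + 870 + 80 + 1032 + 825 + 422 + 736 + 211 = 5561
Weighted mean = 1196095 / 5561 = 215.08632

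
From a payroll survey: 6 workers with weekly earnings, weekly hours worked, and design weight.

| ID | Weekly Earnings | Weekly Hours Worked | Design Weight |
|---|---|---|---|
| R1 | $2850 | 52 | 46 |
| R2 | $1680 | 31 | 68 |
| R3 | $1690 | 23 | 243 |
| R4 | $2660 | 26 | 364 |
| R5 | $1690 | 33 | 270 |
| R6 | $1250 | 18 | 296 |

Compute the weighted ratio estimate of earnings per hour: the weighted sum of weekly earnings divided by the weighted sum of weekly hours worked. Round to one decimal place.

72.5

Σ wᵢ·y = 2850×46 + 1680×68 + 1690×243 + 2660×364 + 1690×270 + 1250×296
  = 131100 + 114240 + 410670 + 968240 + 456300 + 370000 = 2450550
Σ wᵢ·x = 52×46 + 31×68 + 23×243 + 26×364 + 33×270 + 18×296
  = 2392 + 2108 + 5589 + 9464 + 8910 + 5328 = 33791
Ratio = 2450550 / 33791 = 72.52079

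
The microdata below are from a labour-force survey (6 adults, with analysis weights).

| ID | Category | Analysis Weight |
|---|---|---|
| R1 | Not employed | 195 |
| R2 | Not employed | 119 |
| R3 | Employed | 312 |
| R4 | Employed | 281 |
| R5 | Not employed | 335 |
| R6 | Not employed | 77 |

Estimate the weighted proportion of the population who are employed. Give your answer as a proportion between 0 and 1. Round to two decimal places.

Sum of weights for 'Employed' = 312 + 281 = 593
Total weight = 195 + 119 + 312 + 281 + 335 + 77 = 1319
Weighted proportion = 593 / 1319 = 0.44958302

0.45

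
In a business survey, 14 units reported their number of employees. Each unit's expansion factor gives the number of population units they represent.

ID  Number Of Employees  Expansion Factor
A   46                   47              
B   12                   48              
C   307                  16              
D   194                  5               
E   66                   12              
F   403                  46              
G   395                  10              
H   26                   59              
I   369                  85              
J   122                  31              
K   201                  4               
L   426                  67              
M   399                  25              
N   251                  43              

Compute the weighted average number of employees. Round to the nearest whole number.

Weighted sum = 118695
Sum of weights = 498
Weighted mean = 118695 / 498 = 238.34337

238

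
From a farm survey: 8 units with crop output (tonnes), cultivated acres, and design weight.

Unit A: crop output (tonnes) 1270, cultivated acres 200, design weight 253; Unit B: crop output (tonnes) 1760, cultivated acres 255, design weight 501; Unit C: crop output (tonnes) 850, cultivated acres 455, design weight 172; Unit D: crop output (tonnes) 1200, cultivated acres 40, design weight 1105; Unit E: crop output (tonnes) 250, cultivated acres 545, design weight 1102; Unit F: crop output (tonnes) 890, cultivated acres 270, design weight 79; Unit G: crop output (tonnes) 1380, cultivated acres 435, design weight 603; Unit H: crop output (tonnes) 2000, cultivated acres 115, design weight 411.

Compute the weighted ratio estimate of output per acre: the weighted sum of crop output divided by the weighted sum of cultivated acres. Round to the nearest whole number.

4

Σ wᵢ·y = 1270×253 + 1760×501 + 850×172 + 1200×1105 + 250×1102 + 890×79 + 1380×603 + 2000×411
  = 4675220
Σ wᵢ·x = 200×253 + 255×501 + 455×172 + 40×1105 + 545×1102 + 270×79 + 435×603 + 115×411
  = 50600 + 127755 + 78260 + 44200 + 600590 + 21330 + 262305 + 47265 = 1232305
Ratio = 4675220 / 1232305 = 3.7938822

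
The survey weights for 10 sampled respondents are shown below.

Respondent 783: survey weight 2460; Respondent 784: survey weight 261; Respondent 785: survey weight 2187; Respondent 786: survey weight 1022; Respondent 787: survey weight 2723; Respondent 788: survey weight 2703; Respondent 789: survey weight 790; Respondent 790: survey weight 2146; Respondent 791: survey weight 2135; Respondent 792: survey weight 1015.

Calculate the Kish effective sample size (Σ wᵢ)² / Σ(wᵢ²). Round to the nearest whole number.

Σ wᵢ = 2460 + 261 + 2187 + 1022 + 2723 + 2703 + 790 + 2146 + 2135 + 1015 = 17442
Σ wᵢ² = 6051600 + 68121 + 4782969 + 1044484 + 7414729 + 7306209 + 624100 + 4605316 + 4558225 + 1030225 = 37485978
n_eff = 17442² / 37485978 = 304223364 / 37485978 = 8.1156576

8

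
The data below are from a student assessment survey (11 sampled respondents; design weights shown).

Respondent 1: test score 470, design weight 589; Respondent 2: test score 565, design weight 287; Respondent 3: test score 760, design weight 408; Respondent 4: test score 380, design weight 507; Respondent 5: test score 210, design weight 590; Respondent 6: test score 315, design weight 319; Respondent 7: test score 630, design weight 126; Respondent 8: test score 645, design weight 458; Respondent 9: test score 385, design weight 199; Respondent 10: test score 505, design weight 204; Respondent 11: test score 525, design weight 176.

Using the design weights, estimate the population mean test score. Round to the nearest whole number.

469

Weighted sum = 470×589 + 565×287 + 760×408 + 380×507 + 210×590 + 315×319 + 630×126 + 645×458 + 385×199 + 505×204 + 525×176
  = 276830 + 162155 + 310080 + 192660 + 123900 + 100485 + 79380 + 295410 + 76615 + 103020 + 92400 = 1812935
Sum of weights = 589 + 287 + 408 + 507 + 590 + 319 + 126 + 458 + 199 + 204 + 176 = 3863
Weighted mean = 1812935 / 3863 = 469.30753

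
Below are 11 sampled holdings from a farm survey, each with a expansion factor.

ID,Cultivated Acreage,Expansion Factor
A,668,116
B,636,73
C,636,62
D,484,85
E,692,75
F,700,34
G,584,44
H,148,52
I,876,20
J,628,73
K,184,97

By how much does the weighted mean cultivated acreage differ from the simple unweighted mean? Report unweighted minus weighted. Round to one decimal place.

26.8

Unweighted sum = 668 + 636 + 636 + 484 + 692 + 700 + 584 + 148 + 876 + 628 + 184 = 6236
Unweighted mean = 6236 / 11 = 566.90909
Weighted sum = 668×116 + 636×73 + 636×62 + 484×85 + 692×75 + 700×34 + 584×44 + 148×52 + 876×20 + 628×73 + 184×97
  = 77488 + 46428 + 39432 + 41140 + 51900 + 23800 + 25696 + 7696 + 17520 + 45844 + 17848 = 394792
Sum of weights = 116 + 73 + 62 + 85 + 75 + 34 + 44 + 52 + 20 + 73 + 97 = 731
Weighted mean = 394792 / 731 = 540.07114
Difference (unweighted minus weighted) = 26.837955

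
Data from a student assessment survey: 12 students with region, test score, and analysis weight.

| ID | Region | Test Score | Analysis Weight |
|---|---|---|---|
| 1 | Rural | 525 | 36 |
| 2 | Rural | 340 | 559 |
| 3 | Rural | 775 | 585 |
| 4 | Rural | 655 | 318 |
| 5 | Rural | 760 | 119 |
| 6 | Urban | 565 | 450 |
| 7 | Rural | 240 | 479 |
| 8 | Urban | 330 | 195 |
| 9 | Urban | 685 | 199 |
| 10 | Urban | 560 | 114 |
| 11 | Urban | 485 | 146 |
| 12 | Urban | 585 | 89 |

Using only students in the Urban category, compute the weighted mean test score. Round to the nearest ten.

Urban rows: 6, 8, 9, 10, 11, 12
Weighted sum = 641630
Sum of weights = 450 + 195 + 199 + 114 + 146 + 89 = 1193
Weighted mean = 641630 / 1193 = 537.829

540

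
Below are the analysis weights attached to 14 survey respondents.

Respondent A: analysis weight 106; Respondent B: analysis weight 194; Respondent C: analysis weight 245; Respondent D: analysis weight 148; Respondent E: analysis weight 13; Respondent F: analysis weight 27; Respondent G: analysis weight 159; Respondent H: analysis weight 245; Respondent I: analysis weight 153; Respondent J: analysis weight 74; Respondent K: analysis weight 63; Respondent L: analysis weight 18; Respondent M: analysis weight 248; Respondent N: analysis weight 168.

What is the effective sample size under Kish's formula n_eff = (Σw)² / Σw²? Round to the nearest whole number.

Σ wᵢ = 1861
Σ wᵢ² = 339911
n_eff = 1861² / 339911 = 3463321 / 339911 = 10.188905

10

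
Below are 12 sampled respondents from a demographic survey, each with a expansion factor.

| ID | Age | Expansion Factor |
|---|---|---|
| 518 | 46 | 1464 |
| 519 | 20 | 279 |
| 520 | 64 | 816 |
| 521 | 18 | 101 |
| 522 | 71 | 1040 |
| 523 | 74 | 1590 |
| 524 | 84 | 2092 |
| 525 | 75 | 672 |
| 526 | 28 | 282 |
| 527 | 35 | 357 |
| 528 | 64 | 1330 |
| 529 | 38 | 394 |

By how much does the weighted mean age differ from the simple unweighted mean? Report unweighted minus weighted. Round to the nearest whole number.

Unweighted sum = 46 + 20 + 64 + 18 + 71 + 74 + 84 + 75 + 28 + 35 + 64 + 38 = 617
Unweighted mean = 617 / 12 = 51.416667
Weighted sum = 665077
Sum of weights = 1464 + 279 + 816 + 101 + 1040 + 1590 + 2092 + 672 + 282 + 357 + 1330 + 394 = 10417
Weighted mean = 665077 / 10417 = 63.845349
Difference (unweighted minus weighted) = -12.428682

-12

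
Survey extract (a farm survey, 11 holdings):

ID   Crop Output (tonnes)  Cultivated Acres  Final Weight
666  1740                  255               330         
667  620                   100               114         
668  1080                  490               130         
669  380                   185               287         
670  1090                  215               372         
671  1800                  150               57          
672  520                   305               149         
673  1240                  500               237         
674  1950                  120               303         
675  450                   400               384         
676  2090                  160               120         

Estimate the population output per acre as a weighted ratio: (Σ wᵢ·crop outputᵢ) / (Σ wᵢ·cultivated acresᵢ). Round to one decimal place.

Σ wᵢ·y = 1740×330 + 620×114 + 1080×130 + 380×287 + 1090×372 + 1800×57 + 520×149 + 1240×237 + 1950×303 + 450×384 + 2090×120
  = 574200 + 70680 + 140400 + 109060 + 405480 + 102600 + 77480 + 293880 + 590850 + 172800 + 250800 = 2788230
Σ wᵢ·x = 255×330 + 100×114 + 490×130 + 185×287 + 215×372 + 150×57 + 305×149 + 500×237 + 120×303 + 400×384 + 160×120
  = 84150 + 11400 + 63700 + 53095 + 79980 + 8550 + 45445 + 118500 + 36360 + 153600 + 19200 = 673980
Ratio = 2788230 / 673980 = 4.1369625

4.1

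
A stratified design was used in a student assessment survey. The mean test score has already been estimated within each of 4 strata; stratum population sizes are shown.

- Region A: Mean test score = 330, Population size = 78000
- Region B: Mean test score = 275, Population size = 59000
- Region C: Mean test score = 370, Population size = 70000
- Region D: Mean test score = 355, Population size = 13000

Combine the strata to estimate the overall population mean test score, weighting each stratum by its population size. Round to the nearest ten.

330

Σ Nₕ·x̄ₕ = 330×78000 + 275×59000 + 370×70000 + 355×13000
  = 25740000 + 16225000 + 25900000 + 4615000 = 72480000
Σ Nₕ = 220000
Overall mean = 72480000 / 220000 = 329.45455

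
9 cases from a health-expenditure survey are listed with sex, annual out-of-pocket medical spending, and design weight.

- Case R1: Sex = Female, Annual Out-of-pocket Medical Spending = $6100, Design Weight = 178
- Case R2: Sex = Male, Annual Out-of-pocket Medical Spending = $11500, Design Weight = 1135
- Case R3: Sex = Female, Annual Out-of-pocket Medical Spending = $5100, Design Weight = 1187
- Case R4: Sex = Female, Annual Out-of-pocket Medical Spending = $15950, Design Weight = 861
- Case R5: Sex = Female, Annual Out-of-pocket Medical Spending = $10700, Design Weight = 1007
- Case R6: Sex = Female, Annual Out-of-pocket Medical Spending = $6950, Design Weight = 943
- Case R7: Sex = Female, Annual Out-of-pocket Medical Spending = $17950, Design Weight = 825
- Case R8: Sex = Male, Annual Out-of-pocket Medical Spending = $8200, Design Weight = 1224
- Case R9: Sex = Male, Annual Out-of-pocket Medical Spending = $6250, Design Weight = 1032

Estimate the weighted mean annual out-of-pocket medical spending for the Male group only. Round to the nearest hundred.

8700

Male rows: R2, R8, R9
Weighted sum = 11500×1135 + 8200×1224 + 6250×1032
  = 13052500 + 10036800 + 6450000 = 29539300
Sum of weights = 1135 + 1224 + 1032 = 3391
Weighted mean = 29539300 / 3391 = 8711.0882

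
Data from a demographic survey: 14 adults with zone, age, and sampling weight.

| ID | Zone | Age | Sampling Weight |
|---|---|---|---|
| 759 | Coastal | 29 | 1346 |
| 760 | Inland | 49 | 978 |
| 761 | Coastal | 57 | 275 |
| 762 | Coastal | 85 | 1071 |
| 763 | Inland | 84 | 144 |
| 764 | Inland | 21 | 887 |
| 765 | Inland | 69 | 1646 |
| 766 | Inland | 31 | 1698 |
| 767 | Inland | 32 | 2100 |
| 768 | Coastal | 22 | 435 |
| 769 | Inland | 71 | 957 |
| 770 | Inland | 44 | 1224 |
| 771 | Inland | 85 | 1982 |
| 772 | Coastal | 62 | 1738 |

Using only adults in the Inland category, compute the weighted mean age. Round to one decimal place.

Inland rows: 760, 763, 764, 765, 766, 767, 769, 770, 771
Weighted sum = 49×978 + 84×144 + 21×887 + 69×1646 + 31×1698 + 32×2100 + 71×957 + 44×1224 + 85×1982
  = 47922 + 12096 + 18627 + 113574 + 52638 + 67200 + 67947 + 53856 + 168470 = 602330
Sum of weights = 978 + 144 + 887 + 1646 + 1698 + 2100 + 957 + 1224 + 1982 = 11616
Weighted mean = 602330 / 11616 = 51.853478

51.9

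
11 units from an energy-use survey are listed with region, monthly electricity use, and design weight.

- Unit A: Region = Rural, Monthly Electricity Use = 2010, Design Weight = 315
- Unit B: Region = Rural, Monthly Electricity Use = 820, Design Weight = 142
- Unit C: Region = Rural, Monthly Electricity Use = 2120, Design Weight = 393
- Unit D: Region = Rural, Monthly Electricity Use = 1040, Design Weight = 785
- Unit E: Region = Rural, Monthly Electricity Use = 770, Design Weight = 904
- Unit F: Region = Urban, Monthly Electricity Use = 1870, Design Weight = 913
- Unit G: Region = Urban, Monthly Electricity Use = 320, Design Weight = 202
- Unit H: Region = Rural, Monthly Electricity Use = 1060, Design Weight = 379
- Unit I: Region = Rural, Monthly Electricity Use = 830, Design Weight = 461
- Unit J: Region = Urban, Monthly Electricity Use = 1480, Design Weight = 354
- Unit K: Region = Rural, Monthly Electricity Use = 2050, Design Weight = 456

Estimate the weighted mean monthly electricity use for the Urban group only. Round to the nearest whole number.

1563

Urban rows: F, G, J
Weighted sum = 1870×913 + 320×202 + 1480×354
  = 2295870
Sum of weights = 913 + 202 + 354 = 1469
Weighted mean = 2295870 / 1469 = 1562.8795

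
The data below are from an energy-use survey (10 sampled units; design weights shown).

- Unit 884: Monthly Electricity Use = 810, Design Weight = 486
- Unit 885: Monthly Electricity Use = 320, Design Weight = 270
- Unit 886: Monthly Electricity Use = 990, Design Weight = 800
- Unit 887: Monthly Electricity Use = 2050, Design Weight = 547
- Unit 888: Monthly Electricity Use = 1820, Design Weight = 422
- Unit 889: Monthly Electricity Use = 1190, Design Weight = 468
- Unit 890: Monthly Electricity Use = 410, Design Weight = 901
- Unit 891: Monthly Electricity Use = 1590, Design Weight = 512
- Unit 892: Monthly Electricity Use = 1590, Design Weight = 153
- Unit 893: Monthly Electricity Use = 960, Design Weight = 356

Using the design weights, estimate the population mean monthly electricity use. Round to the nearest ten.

Weighted sum = 5486890
Sum of weights = 486 + 270 + 800 + 547 + 422 + 468 + 901 + 512 + 153 + 356 = 4915
Weighted mean = 5486890 / 4915 = 1116.3561

1120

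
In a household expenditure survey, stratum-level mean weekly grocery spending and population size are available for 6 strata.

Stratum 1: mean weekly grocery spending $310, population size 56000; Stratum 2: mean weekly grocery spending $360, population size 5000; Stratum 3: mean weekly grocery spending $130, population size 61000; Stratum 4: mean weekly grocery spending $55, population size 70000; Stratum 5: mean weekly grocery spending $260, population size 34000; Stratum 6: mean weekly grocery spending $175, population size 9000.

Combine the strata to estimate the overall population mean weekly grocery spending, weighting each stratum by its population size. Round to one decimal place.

176.0

Σ Nₕ·x̄ₕ = 310×56000 + 360×5000 + 130×61000 + 55×70000 + 260×34000 + 175×9000
  = 17360000 + 1800000 + 7930000 + 3850000 + 8840000 + 1575000 = 41355000
Σ Nₕ = 56000 + 5000 + 61000 + 70000 + 34000 + 9000 = 235000
Overall mean = 41355000 / 235000 = 175.97872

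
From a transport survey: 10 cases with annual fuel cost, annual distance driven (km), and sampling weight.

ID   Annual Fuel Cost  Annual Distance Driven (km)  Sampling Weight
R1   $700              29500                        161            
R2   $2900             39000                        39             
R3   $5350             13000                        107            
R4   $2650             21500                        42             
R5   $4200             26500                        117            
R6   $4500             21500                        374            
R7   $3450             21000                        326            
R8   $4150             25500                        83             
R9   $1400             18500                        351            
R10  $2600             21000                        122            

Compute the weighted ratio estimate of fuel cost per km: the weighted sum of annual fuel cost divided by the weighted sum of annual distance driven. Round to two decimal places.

Σ wᵢ·y = 700×161 + 2900×39 + 5350×107 + 2650×42 + 4200×117 + 4500×374 + 3450×326 + 4150×83 + 1400×351 + 2600×122
  = 112700 + 113100 + 572450 + 111300 + 491400 + 1683000 + 1124700 + 344450 + 491400 + 317200 = 5361700
Σ wᵢ·x = 37724000
Ratio = 5361700 / 37724000 = 0.14212968

0.14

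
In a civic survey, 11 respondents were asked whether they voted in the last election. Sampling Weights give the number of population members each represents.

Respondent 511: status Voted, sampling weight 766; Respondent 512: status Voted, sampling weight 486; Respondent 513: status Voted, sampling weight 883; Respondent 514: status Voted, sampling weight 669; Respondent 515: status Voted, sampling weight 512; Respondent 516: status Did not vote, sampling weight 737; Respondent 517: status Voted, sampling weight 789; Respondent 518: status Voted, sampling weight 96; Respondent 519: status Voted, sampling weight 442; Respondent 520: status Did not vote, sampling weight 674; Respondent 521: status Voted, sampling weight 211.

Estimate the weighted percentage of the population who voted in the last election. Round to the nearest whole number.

Sum of weights for 'Voted' = 766 + 486 + 883 + 669 + 512 + 789 + 96 + 442 + 211 = 4854
Total weight = 766 + 486 + 883 + 669 + 512 + 737 + 789 + 96 + 442 + 674 + 211 = 6265
Weighted proportion = 4854 / 6265 = 0.77478053 → 77.478053%

77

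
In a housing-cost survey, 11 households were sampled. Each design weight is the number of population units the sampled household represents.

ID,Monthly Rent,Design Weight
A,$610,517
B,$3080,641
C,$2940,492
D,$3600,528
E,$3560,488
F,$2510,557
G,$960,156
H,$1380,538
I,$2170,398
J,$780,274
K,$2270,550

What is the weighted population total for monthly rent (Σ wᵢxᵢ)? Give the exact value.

11990360

Weighted total = 610×517 + 3080×641 + 2940×492 + 3600×528 + 3560×488 + 2510×557 + 960×156 + 1380×538 + 2170×398 + 780×274 + 2270×550
  = 315370 + 1974280 + 1446480 + 1900800 + 1737280 + 1398070 + 149760 + 742440 + 863660 + 213720 + 1248500 = 11990360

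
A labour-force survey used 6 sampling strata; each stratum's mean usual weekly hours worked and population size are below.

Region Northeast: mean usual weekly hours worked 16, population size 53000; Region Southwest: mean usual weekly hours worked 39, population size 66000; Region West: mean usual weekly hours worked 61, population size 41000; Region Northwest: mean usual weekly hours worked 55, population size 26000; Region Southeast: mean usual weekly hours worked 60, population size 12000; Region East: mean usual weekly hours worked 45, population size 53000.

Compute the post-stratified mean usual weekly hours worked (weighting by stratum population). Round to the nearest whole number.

42

Σ Nₕ·x̄ₕ = 16×53000 + 39×66000 + 61×41000 + 55×26000 + 60×12000 + 45×53000
  = 10458000
Σ Nₕ = 53000 + 66000 + 41000 + 26000 + 12000 + 53000 = 251000
Overall mean = 10458000 / 251000 = 41.665339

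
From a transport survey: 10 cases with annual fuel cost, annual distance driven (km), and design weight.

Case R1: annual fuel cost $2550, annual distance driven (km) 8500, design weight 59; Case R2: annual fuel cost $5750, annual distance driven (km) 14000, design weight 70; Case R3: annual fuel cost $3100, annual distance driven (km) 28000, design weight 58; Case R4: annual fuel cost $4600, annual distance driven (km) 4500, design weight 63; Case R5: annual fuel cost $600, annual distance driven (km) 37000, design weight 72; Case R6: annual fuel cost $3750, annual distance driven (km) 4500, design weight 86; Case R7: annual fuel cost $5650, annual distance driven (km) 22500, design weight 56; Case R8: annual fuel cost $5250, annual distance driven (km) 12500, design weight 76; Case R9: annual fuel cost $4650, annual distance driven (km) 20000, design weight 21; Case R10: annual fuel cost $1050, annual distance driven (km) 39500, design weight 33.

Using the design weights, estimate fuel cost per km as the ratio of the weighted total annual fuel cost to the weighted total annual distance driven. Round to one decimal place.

Σ wᵢ·y = 2235950
Σ wᵢ·x = 10373500
Ratio = 2235950 / 10373500 = 0.21554442

0.2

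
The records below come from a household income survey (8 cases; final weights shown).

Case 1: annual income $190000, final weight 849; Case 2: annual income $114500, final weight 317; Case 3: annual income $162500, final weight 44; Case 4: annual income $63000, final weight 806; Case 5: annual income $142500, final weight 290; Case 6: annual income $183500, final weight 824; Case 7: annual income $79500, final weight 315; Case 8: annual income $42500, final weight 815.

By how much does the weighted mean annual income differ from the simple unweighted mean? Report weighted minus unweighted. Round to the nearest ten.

Unweighted sum = 190000 + 114500 + 162500 + 63000 + 142500 + 183500 + 79500 + 42500 = 978000
Unweighted mean = 978000 / 8 = 122250
Weighted sum = 190000×849 + 114500×317 + 162500×44 + 63000×806 + 142500×290 + 183500×824 + 79500×315 + 42500×815
  = 507743500
Sum of weights = 849 + 317 + 44 + 806 + 290 + 824 + 315 + 815 = 4260
Weighted mean = 507743500 / 4260 = 119188.62
Difference (weighted minus unweighted) = -3061.385

-3060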